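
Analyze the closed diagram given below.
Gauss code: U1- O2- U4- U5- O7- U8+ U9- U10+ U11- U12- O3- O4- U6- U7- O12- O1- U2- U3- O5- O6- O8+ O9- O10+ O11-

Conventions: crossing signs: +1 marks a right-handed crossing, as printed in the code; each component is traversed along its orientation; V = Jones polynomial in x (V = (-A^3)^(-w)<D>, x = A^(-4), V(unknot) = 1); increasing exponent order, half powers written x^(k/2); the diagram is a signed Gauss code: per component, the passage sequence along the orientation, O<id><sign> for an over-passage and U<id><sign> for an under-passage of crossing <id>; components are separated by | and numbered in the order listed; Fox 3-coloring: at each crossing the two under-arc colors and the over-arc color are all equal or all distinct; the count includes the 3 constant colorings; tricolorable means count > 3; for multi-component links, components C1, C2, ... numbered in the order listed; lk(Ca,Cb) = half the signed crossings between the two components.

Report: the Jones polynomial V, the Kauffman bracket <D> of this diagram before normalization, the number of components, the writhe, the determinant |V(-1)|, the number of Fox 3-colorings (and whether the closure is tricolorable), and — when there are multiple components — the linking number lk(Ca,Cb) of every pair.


V = -x^-8 + x^-5 + x^-3
<D> = A^-12 + A^-4 - A^8 (w = -8)
1 component over 12 crossings, w = -8
9 Fox colorings among 3^12, |V(-1)| = 3: tricolorable
why: the span of V is 5, forcing >= 5 crossings in any diagram


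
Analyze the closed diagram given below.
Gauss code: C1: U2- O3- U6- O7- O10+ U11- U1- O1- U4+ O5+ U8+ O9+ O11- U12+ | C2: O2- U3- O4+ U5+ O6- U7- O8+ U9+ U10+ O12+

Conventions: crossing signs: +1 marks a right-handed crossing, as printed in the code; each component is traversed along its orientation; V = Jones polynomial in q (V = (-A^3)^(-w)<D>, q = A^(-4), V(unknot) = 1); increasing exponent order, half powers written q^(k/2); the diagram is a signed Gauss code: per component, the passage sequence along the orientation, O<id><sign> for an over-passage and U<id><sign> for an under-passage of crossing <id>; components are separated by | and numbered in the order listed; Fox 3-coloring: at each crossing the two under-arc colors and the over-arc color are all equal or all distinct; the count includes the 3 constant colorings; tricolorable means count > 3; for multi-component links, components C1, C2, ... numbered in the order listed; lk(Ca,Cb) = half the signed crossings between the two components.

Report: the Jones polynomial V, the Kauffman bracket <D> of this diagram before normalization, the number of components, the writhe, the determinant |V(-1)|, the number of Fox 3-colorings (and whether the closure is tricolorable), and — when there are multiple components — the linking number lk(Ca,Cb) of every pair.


V = q^(-5/2) - 2q^(-3/2) + 2q^(-1/2) - 4q^(1/2) + 3q^(3/2) - 3q^(5/2) + 2q^(7/2) - q^(9/2)
<D> = -A^-18 + 2A^-14 - 3A^-10 + 3A^-6 - 4A^-2 + 2A^2 - 2A^6 + A^10 (w = 0)
2 components over 12 crossings, w = 0
lk(C1,C2): +1
9 Fox colorings among 3^12, |V(-1)| = 18: tricolorable
why: |V(-1)| = 18: so tricolorable, since 3 divides 18


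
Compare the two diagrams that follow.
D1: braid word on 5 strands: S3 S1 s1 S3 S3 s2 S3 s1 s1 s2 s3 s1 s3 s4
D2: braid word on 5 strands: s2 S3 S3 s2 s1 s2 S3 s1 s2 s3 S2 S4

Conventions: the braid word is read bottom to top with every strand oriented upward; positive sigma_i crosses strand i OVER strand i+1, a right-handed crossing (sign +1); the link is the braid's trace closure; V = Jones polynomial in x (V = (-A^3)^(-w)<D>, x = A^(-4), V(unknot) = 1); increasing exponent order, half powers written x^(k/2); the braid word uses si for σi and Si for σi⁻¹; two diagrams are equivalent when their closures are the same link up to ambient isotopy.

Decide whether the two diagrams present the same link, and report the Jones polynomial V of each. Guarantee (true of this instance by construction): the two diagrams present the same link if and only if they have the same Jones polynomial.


equivalent: yes
V(D1) = x^-1 - 1 + 2x - 2x^2 + 2x^3 - 2x^4 + x^5  (w +4, c 14, <D> = A^-8 - 2A^-4 + 2 - 2A^4 + 2A^8 - A^12 + A^16)
V(D2) = x^-1 - 1 + 2x - 2x^2 + 2x^3 - 2x^4 + x^5  [12 crossings, <D> = A^-14 - 2A^-10 + 2A^-6 - 2A^-2 + 2A^2 - A^6 + A^10, w = +2]
key observation: one V(x) for all 2 diagrams — one class (guaranteed)


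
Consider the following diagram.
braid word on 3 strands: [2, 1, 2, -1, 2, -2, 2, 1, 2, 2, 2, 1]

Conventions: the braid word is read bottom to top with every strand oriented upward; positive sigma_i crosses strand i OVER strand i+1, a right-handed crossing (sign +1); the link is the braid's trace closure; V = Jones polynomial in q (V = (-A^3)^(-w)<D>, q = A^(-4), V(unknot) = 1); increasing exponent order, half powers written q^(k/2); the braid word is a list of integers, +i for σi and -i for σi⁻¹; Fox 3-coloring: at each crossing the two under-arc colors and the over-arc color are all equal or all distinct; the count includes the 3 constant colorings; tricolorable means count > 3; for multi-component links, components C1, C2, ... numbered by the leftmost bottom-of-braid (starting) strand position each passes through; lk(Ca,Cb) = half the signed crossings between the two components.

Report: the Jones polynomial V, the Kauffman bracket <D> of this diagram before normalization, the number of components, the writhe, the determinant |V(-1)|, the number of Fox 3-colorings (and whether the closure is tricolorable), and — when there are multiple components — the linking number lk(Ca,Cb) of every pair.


Jones polynomial: V(q) = q^3 + q^5 - q^8
<D> = -A^-8 + A^4 + A^12; writhe +8
components 1, writhe +8 (12 crossings)
3-colorings: 9 of 3^12, det 3 — tricolorable
note: w = +8 (over 12 crossings) is diagram-only; (-A^3)^(-8) removes it from V


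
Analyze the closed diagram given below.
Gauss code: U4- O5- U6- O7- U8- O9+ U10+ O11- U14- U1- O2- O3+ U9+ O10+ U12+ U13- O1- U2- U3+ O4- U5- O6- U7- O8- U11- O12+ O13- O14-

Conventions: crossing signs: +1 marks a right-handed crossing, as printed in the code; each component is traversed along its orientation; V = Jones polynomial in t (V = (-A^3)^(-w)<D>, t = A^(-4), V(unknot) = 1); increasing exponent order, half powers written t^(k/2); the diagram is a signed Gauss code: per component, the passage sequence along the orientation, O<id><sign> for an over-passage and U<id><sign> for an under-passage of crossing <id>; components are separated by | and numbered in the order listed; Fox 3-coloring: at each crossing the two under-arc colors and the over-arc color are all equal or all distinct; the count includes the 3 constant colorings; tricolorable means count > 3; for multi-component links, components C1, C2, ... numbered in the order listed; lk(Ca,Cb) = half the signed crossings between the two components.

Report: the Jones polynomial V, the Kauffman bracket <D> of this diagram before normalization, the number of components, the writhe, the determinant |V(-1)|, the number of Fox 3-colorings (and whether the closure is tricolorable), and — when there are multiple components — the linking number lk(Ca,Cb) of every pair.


V = -t^-9 + t^-8 - 2t^-7 + 3t^-6 - 2t^-5 + 2t^-4 - t^-3 + t^-2
<D> = A^-10 - A^-6 + 2A^-2 - 2A^2 + 3A^6 - 2A^10 + A^14 - A^18 (w = -6)
1 component over 14 crossings, w = -6
3 Fox colorings among 3^14, |V(-1)| = 13: not tricolorable
why: det 13 = |V(-1)|; not divisible by 3, so not tricolorable


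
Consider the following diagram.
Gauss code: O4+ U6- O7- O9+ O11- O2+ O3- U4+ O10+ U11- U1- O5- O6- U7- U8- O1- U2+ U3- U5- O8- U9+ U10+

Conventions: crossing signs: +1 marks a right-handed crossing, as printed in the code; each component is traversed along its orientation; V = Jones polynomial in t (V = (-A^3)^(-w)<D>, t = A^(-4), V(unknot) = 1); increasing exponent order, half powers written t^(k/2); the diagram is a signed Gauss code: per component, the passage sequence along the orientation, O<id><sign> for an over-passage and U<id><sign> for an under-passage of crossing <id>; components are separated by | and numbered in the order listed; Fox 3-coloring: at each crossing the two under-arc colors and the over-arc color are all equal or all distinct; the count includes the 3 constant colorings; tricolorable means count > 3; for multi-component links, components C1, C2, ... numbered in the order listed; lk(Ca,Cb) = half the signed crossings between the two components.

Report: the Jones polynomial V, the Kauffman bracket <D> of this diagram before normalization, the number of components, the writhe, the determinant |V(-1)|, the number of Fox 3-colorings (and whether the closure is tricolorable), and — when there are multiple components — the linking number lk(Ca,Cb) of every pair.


V = -t^-6 + 2t^-5 - 3t^-4 + 4t^-3 - 3t^-2 + 3t^-1 - 2 + t
<D> = -A^-13 + 2A^-9 - 3A^-5 + 3A^-1 - 4A^3 + 3A^7 - 2A^11 + A^15 (w = -3)
1 component over 11 crossings, w = -3
3 Fox colorings among 3^11, |V(-1)| = 19: not tricolorable
why: w = -3 (over 11 crossings) is diagram-only; (-A^3)^(3) removes it from V


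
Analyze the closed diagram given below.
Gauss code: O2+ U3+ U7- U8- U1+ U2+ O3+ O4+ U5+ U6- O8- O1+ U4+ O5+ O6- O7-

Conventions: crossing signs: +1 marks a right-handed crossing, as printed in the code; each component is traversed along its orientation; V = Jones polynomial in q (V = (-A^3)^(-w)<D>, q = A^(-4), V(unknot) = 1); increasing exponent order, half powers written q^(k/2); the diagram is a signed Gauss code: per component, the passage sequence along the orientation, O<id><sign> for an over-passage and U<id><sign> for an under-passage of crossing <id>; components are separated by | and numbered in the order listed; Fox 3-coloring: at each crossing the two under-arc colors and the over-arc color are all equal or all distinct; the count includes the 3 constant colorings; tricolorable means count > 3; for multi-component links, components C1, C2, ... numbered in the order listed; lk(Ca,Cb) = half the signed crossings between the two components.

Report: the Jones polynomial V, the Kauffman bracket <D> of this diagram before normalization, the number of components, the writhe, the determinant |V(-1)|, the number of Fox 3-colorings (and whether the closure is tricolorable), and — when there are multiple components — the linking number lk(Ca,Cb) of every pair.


V = 1
<D> = A^6 (w = +2)
1 component over 8 crossings, w = +2
3 Fox colorings among 3^8, |V(-1)| = 1: not tricolorable
why: det 1 = |V(-1)|; not divisible by 3, so not tricolorable


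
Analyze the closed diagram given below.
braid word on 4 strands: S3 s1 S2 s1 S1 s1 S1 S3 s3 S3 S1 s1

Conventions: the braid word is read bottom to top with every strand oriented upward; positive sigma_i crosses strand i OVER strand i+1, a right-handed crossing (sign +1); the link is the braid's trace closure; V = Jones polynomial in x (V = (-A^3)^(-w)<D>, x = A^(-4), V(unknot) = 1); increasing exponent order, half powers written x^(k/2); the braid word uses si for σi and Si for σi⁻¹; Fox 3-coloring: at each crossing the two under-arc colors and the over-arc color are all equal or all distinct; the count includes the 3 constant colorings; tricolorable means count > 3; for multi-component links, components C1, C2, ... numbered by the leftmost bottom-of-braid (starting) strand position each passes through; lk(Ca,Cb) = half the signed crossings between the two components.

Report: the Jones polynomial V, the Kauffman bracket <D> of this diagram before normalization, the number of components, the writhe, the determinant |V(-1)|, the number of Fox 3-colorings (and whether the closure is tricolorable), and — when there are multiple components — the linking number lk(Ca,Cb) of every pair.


V(x) = -x^(-5/2) - x^(-1/2)
bracket: -A^-4 - A^4, w = -2
2 components, writhe -2, over 12 crossings
lk(C1,C2) = -1
det 2, colorings 3 of 3^12 — not tricolorable
observation: the 1 component pair carries total linking -1


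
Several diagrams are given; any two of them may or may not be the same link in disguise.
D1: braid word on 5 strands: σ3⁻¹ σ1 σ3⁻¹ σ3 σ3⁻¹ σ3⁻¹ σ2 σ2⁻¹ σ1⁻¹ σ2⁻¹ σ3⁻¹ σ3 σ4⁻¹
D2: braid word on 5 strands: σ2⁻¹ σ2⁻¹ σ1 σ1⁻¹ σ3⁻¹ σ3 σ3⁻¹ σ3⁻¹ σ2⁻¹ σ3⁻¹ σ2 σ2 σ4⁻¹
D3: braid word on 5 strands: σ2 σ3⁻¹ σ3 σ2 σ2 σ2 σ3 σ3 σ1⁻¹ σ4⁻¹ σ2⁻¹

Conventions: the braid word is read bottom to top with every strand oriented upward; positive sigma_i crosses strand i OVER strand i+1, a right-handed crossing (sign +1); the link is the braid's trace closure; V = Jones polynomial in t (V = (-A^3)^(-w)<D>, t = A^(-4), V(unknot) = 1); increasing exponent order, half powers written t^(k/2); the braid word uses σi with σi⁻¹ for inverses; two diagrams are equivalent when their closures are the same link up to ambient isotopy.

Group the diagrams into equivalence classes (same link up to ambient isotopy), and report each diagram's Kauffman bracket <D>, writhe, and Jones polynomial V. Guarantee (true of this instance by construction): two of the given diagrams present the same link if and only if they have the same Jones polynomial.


grouping into links: {D1, D2} | {D3}
V(D1) = t^(-9/2) - t^(-5/2) - t^(-3/2) - t^(-1/2)  (w -5, c 13, <D> = A^-13 + A^-9 + A^-5 - A^3)
V(D2) = t^(-9/2) - t^(-5/2) - t^(-3/2) - t^(-1/2)  [13 crossings, <D> = A^-13 + A^-9 + A^-5 - A^3, w = -5]
D3 (bracket -A^-17 + A^-13 - A^-9 + 2A^-5 + A^3; 11 crossings at w = +3): V = -t^(3/2) - 2t^(7/2) + t^(9/2) - t^(11/2) + t^(13/2)
why: V(t) takes 2 values over 3 diagrams, fixing the grouping


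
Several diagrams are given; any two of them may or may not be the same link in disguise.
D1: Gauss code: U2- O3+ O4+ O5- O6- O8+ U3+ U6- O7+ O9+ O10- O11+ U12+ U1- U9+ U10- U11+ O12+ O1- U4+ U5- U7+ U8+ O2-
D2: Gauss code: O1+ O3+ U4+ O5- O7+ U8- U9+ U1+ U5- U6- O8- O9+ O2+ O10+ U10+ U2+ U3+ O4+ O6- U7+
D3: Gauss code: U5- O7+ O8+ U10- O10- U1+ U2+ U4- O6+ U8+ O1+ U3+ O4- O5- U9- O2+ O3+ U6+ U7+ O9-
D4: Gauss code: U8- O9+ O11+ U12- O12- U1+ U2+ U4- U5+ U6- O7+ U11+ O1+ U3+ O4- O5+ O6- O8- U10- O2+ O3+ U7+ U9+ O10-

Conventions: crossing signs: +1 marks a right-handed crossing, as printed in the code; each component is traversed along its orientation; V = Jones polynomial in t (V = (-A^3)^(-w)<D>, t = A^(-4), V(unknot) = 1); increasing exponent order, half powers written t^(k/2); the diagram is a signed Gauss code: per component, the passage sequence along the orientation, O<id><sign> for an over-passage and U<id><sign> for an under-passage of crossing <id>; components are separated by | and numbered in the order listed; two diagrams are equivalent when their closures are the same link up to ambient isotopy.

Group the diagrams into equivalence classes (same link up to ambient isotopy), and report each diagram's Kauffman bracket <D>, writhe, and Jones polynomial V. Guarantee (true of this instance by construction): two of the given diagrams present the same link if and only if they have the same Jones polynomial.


grouping into links: {D1} | {D2} | {D3, D4}
V(D1) = 1  (w +2, c 12, <D> = A^6)
V(D2) = t + t^3 - t^4  (w +4, c 10, <D> = -A^-4 + 1 + A^8)
V(D3) = t^-1 - 1 + 2t - 2t^2 + 2t^3 - 2t^4 + t^5  [10 crossings, <D> = A^-14 - 2A^-10 + 2A^-6 - 2A^-2 + 2A^2 - A^6 + A^10, w = +2]
V(D4) = t^-1 - 1 + 2t - 2t^2 + 2t^3 - 2t^4 + t^5  (w +2, c 12, <D> = A^-14 - 2A^-10 + 2A^-6 - 2A^-2 + 2A^2 - A^6 + A^10)
why: V(t) takes 3 values over 4 diagrams, fixing the grouping


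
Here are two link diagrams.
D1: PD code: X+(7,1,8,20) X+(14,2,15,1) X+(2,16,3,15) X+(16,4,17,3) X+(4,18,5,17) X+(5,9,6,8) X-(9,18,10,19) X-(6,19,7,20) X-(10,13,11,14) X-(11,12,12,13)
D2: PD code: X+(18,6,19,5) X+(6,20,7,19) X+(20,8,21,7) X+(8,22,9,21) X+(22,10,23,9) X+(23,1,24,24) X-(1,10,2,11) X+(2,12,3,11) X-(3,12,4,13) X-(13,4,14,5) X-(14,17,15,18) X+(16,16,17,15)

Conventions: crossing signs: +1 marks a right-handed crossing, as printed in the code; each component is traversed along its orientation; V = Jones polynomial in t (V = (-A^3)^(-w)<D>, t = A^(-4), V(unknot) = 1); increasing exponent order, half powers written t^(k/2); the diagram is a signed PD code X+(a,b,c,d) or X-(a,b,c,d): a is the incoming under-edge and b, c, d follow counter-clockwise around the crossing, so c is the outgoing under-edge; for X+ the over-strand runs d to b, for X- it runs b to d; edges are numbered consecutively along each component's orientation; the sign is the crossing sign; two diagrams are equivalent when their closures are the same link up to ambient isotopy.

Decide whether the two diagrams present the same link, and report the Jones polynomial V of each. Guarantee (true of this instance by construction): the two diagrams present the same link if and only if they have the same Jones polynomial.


equivalent: yes
V(D1) = t + t^3 - t^4  (w +2, c 10, <D> = -A^-10 + A^-6 + A^2)
D2 (bracket -A^-4 + 1 + A^8; 12 crossings at w = +4): V = t + t^3 - t^4
why: one V(t) for all 2 diagrams — one class (guaranteed)


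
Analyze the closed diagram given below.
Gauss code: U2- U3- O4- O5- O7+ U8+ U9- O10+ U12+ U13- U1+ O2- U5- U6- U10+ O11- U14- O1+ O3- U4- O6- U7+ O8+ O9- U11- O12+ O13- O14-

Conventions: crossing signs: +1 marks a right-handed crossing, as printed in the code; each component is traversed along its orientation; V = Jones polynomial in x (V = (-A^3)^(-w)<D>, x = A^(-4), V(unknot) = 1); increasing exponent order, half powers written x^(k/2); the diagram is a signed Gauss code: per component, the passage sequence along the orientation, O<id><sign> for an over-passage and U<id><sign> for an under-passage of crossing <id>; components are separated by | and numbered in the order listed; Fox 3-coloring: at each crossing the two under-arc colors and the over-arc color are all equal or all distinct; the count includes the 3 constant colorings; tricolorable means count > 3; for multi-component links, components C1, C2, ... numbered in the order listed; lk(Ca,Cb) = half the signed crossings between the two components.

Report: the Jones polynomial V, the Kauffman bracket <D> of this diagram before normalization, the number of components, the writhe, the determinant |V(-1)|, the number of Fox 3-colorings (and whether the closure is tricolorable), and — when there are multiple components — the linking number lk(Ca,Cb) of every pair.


V = -x^-4 + x^-3 + x^-1
<D> = A^-8 + 1 - A^4 (w = -4)
1 component over 14 crossings, w = -4
9 Fox colorings among 3^14, |V(-1)| = 3: tricolorable
why: det 3 = |V(-1)|; divisible by 3, so tricolorable


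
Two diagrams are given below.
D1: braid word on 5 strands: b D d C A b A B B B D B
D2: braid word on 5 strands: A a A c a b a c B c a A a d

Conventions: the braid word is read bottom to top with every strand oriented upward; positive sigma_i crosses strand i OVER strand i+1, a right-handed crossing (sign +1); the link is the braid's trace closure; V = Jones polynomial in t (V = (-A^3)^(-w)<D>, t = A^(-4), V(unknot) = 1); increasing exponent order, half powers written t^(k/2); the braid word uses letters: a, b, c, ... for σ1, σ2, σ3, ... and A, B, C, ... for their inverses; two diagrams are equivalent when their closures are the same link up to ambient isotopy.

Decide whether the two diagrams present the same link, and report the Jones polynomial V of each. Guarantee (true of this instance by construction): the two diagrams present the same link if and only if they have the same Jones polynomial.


equivalent: no
D1 (bracket A^-14 - A^-10 + 2A^-6 - A^-2 + A^2 - A^6; 12 crossings at w = -6): V = -t^-6 + t^-5 - t^-4 + 2t^-3 - t^-2 + t^-1
V(D2) = t - t^2 + 2t^3 - t^4 + t^5 - t^6  (w +6, c 14, <D> = -A^-6 + A^-2 - A^2 + 2A^6 - A^10 + A^14)
key observation: comparing 2 Jones polynomials yields 2 groups


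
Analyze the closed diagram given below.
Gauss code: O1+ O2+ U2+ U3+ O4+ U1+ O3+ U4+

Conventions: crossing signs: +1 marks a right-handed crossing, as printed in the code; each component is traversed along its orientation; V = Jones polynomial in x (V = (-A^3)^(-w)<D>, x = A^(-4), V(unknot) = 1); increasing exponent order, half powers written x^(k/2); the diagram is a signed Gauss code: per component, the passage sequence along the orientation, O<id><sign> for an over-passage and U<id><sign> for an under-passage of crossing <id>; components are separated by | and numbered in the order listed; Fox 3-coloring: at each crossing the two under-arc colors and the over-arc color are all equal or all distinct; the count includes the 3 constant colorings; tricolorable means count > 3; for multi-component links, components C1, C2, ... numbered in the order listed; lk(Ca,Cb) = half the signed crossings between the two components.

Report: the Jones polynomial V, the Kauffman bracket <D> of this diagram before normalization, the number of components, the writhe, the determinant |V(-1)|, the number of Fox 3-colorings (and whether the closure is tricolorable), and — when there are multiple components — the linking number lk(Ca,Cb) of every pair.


V = x + x^3 - x^4
<D> = -A^-4 + 1 + A^8 (w = +4)
1 component over 4 crossings, w = +4
9 Fox colorings among 3^4, |V(-1)| = 3: tricolorable
why: w = +4 shifts under R1 moves; the (-A^3)^(-4) factor cancels that in V


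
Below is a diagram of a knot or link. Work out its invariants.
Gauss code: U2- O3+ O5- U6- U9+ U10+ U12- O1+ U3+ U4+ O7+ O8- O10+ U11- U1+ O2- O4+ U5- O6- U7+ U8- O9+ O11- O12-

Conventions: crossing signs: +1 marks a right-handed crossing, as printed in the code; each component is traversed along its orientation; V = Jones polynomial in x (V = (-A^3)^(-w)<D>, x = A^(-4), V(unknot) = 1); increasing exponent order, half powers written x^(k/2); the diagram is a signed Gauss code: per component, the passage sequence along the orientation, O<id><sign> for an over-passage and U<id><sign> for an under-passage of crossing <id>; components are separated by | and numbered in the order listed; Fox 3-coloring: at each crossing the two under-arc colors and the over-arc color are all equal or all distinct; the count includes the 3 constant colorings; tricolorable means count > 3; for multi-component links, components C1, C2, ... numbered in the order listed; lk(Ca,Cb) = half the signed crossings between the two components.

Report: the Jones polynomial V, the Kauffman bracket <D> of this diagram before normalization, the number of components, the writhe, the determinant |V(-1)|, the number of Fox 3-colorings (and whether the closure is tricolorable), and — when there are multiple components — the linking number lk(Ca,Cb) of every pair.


V = -x^-3 + x^-2 - x^-1 + 3 - x + x^2 - x^3
<D> = -A^-12 + A^-8 - A^-4 + 3 - A^4 + A^8 - A^12 (w = 0)
1 component over 12 crossings, w = 0
27 Fox colorings among 3^12, |V(-1)| = 9: tricolorable
why: V spans 6 powers of x: at least 6 crossings in any diagram


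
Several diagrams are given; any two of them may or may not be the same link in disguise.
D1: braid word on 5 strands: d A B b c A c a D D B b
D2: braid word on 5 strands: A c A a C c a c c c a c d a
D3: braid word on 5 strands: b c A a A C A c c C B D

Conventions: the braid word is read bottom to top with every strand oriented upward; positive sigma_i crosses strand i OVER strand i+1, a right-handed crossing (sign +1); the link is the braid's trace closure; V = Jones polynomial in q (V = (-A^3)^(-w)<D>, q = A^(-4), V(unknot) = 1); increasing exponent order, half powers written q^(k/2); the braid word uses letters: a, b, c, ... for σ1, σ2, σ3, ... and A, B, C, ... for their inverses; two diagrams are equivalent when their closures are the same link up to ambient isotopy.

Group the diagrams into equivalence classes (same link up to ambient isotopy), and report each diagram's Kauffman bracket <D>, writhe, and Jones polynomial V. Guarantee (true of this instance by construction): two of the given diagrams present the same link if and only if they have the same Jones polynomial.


classes: {D1} | {D2} | {D3}
V(D1) = 1 + q + q^2 + q^3  [12 crossings, <D> = A^-12 + A^-8 + A^-4 + 1, w = 0]
V(D2) = q^2 + q^3 + 2q^4 + q^5 + q^6 - q^8 - q^10  [14 crossings, <D> = -A^-16 - A^-8 + 1 + A^4 + 2A^8 + A^12 + A^16, w = +8]
D3 (bracket A^-6 + A^-2 + A^2 + A^6; 12 crossings at w = -2): V = q^-3 + q^-2 + q^-1 + 1
note: V(q) takes 3 values over 3 diagrams, fixing the grouping


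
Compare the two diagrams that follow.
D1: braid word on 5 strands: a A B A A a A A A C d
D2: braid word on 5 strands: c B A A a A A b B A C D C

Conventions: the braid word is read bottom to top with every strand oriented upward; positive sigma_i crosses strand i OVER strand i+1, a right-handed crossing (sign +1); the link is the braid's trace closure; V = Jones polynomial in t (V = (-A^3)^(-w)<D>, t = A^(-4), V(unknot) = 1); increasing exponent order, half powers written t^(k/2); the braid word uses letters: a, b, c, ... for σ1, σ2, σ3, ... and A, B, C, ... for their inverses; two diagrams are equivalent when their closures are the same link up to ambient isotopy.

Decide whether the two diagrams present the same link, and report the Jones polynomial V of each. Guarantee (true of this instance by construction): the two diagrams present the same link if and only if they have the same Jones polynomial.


same link: yes
V(D1) = -t^(-11/2) + t^(-9/2) - t^(-7/2) - t^(-3/2)  [11 crossings, <D> = A^-9 + A^-1 - A^3 + A^7, w = -5]
D2 (bracket A^-15 + A^-7 - A^-3 + A; 13 crossings at w = -7): V = -t^(-11/2) + t^(-9/2) - t^(-7/2) - t^(-3/2)
note: one V(t) for all 2 diagrams — one class (guaranteed)


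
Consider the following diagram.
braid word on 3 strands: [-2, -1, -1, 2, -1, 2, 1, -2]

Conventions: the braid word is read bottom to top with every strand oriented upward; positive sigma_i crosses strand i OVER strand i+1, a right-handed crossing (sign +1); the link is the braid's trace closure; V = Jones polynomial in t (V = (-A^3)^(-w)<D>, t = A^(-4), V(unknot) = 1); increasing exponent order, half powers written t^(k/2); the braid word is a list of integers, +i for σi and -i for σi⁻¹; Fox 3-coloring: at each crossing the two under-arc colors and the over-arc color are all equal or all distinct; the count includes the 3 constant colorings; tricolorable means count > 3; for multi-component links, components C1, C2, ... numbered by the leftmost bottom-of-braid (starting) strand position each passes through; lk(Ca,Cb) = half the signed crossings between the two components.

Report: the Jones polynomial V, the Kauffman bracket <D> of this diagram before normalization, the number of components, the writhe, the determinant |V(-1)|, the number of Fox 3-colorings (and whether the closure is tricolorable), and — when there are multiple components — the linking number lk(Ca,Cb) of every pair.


V(t) = t^-5 - 2t^-4 + 2t^-3 - 2t^-2 + 2t^-1 - 1 + t
bracket: A^-10 - A^-6 + 2A^-2 - 2A^2 + 2A^6 - 2A^10 + A^14, w = -2
1 component, writhe -2, over 8 crossings
det 11, colorings 3 of 3^8 — not tricolorable
observation: the span of V is 6, forcing >= 6 crossings in any diagram


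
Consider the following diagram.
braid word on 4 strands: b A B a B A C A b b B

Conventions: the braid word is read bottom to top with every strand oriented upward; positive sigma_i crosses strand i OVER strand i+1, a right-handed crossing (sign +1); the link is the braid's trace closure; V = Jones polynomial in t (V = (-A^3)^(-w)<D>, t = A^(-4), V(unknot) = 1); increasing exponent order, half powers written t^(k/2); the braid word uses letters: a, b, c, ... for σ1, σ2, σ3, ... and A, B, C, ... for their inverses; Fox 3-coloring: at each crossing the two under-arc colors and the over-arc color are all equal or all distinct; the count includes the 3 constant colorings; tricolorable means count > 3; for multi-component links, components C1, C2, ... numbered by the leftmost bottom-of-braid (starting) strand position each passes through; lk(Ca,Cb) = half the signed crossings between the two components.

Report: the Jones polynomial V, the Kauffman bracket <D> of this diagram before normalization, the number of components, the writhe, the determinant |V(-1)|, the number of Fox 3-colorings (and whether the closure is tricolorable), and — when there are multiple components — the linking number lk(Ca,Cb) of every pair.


Jones polynomial: V(t) = -t^-5 + t^-4 - t^-3 + 2t^-2 - t^-1 + 2 - t
<D> = A^-13 - 2A^-9 + A^-5 - 2A^-1 + A^3 - A^7 + A^11; writhe -3
components 1, writhe -3 (11 crossings)
3-colorings: 9 of 3^11, det 9 — tricolorable
note: det 9 = |V(-1)|; divisible by 3, so tricolorable


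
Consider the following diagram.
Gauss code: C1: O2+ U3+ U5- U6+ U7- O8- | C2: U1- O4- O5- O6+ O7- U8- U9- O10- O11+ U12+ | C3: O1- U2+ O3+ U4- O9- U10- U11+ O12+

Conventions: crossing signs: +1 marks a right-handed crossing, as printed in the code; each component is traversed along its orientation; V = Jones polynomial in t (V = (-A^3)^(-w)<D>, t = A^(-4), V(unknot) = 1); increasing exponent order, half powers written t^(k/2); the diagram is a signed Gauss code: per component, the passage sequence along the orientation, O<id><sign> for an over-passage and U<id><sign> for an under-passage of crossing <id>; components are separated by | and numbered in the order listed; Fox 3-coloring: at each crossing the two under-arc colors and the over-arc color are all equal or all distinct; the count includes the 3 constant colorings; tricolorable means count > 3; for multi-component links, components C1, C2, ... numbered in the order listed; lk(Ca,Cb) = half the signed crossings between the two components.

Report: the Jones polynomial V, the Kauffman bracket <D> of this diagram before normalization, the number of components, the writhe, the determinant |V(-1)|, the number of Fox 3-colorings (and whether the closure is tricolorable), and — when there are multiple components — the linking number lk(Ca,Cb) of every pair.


V(t) = t^-4 + t^-2 + 2
bracket: 2A^-6 + A^2 + A^10, w = -2
3 components, writhe -2, over 12 crossings
lk(C1,C2) = -1
linking number lk(C1,C3) = +1
lk(C2,C3): -1
det 4, colorings 3 of 3^12 — not tricolorable
observation: summing lk over 3 pairs gives -1


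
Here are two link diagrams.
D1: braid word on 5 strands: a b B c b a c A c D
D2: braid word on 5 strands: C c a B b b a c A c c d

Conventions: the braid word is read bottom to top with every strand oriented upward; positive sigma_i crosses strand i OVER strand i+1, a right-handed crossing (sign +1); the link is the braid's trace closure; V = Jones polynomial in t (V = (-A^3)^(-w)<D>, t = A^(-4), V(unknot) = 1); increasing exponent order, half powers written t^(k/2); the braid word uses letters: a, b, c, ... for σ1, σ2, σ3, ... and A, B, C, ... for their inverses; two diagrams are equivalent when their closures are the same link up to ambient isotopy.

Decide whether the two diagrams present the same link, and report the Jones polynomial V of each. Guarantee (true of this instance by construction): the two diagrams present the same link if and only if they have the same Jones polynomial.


equivalent: yes
V(D1) = t + t^3 - t^4  (w +4, c 10, <D> = -A^-4 + 1 + A^8)
V(D2) = t + t^3 - t^4  (w +6, c 12, <D> = -A^2 + A^6 + A^14)
why: one V(t) for all 2 diagrams — one class (guaranteed)


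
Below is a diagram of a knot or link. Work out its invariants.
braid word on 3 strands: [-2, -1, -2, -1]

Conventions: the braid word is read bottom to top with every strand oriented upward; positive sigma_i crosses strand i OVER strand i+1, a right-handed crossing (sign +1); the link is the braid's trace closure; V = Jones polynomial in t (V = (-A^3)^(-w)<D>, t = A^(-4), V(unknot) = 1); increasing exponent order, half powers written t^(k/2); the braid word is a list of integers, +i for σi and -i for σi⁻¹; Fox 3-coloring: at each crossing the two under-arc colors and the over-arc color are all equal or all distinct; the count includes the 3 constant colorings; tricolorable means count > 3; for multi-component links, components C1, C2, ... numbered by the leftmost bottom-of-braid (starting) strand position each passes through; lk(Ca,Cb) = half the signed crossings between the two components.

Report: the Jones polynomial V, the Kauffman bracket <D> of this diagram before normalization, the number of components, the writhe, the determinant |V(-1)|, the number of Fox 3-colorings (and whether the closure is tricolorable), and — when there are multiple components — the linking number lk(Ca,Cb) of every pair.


V(t) = -t^-4 + t^-3 + t^-1
bracket: A^-8 + 1 - A^4, w = -4
1 component, writhe -4, over 4 crossings
det 3, colorings 9 of 3^4 — tricolorable
observation: |V(-1)| = 3: so tricolorable, since 3 divides 3


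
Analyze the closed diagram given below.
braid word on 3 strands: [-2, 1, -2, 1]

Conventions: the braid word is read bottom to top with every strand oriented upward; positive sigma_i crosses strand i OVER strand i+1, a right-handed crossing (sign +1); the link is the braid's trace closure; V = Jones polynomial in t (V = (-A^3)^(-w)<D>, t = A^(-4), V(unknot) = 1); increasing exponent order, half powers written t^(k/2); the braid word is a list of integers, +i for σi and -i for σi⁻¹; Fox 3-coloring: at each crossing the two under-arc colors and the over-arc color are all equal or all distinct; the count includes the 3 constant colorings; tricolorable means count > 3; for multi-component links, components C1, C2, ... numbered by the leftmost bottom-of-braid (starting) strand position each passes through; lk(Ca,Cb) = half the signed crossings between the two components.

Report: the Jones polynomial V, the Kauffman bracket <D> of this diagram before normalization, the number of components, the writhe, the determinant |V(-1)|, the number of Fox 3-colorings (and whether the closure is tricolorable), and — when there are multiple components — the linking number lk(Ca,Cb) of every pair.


Jones polynomial: V(t) = t^-2 - t^-1 + 1 - t + t^2
<D> = A^-8 - A^-4 + 1 - A^4 + A^8; writhe 0
components 1, writhe 0 (4 crossings)
3-colorings: 3 of 3^4, det 5 — not tricolorable
note: w = 0 (over 4 crossings) is diagram-only; (-A^3)^(0) removes it from V


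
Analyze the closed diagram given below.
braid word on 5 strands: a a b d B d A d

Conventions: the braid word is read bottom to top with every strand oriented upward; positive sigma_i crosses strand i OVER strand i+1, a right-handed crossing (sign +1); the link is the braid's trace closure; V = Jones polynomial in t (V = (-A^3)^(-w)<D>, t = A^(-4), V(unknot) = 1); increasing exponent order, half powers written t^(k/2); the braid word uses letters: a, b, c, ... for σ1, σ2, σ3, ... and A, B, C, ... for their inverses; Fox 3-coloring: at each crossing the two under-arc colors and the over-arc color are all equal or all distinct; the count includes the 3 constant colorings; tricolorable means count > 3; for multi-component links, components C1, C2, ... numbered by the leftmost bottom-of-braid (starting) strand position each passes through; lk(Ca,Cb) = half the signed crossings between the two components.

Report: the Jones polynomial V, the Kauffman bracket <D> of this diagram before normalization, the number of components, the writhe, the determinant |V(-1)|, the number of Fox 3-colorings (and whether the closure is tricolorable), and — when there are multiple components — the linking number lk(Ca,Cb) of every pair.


Jones polynomial: V(t) = 1 + 2t + 2t^2 + t^3 - t^4 - t^5
<D> = -A^-8 - A^-4 + 1 + 2A^4 + 2A^8 + A^12; writhe +4
components 3, writhe +4 (8 crossings)
linking number lk(C1,C2) = 0
lk(C1,C3): 0
lk(C2,C3) = 0
3-colorings: 81 of 3^8, det 0 — tricolorable
note: all 3 components of this link are unlinked algebraically


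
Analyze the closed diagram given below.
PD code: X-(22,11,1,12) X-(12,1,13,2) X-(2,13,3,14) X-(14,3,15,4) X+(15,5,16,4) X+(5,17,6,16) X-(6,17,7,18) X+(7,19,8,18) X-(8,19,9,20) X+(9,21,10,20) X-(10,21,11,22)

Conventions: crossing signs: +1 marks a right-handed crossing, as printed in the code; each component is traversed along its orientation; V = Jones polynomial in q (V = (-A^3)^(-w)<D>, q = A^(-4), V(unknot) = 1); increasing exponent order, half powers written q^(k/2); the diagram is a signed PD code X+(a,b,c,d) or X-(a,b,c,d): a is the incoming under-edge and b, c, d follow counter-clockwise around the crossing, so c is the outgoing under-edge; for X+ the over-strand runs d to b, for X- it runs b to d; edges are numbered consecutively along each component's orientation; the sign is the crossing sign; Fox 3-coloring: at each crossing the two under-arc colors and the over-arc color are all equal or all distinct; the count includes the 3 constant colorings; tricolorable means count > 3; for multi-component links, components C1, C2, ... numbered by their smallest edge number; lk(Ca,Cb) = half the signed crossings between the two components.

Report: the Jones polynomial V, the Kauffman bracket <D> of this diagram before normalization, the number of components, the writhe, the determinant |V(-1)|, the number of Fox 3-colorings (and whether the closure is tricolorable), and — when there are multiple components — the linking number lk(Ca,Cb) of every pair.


V = -q^-4 + q^-3 + q^-1
<D> = -A^-5 - A^3 + A^7 (w = -3)
1 component over 11 crossings, w = -3
9 Fox colorings among 3^11, |V(-1)| = 3: tricolorable
why: w = -3 (over 11 crossings) is diagram-only; (-A^3)^(3) removes it from V


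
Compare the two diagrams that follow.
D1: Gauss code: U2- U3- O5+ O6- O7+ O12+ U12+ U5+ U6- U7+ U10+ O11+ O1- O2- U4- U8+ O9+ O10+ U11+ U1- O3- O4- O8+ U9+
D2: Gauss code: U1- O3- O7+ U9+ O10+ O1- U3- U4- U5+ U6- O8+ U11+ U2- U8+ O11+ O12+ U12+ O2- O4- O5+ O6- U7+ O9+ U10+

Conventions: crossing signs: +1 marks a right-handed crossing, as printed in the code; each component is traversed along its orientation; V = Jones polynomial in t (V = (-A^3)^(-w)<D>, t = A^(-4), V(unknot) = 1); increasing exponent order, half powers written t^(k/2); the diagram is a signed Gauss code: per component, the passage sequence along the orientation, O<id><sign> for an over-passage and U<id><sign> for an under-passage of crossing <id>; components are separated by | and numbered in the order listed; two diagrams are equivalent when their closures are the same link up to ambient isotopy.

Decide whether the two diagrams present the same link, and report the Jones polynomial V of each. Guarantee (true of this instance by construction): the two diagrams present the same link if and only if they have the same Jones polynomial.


same link: yes
V(D1) = 1  [12 crossings, <D> = A^6, w = +2]
D2 (bracket A^6; 12 crossings at w = +2): V = 1
note: from 12 to 12 crossings by R-moves: one link, two diagrams


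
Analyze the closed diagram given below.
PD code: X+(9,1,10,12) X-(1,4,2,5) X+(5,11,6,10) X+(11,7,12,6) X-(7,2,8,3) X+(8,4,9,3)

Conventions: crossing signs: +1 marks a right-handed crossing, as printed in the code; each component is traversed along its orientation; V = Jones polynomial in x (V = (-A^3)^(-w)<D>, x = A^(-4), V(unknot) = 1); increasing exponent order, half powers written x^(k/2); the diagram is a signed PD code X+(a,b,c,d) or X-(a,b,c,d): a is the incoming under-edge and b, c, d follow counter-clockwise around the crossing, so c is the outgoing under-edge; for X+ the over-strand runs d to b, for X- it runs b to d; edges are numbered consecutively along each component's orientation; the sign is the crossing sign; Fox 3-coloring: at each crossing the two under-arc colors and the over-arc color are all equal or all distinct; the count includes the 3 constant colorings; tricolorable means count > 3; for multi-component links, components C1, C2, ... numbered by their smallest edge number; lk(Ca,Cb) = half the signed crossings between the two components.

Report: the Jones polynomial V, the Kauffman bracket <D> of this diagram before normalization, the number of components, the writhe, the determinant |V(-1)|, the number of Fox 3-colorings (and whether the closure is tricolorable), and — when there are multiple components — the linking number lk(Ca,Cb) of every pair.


Jones polynomial: V(x) = x + x^3 - x^4
<D> = -A^-10 + A^-6 + A^2; writhe +2
components 1, writhe +2 (6 crossings)
3-colorings: 9 of 3^6, det 3 — tricolorable
note: the span of V is 3, forcing >= 3 crossings in any diagram
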